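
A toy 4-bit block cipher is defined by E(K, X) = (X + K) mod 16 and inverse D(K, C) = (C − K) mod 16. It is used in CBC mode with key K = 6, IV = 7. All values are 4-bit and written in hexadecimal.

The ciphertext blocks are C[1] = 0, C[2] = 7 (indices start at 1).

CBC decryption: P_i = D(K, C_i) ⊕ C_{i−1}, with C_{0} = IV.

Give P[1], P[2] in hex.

P[1]: D(K, 0) = A; A ⊕ 7 = D.
P[2]: D(K, 7) = 1; 1 ⊕ 0 = 1.

P[1] = D, P[2] = 1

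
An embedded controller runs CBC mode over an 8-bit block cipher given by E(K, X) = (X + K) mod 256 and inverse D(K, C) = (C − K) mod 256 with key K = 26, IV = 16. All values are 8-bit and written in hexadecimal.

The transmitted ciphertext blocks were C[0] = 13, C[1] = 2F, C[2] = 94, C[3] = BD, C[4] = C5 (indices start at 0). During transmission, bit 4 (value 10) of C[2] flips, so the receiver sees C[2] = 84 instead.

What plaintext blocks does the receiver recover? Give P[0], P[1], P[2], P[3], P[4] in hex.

P[0] = FB, P[1] = 1A, P[2] = 71, P[3] = 13, P[4] = 22

CBC decryption: P_i = D(K, C_i) ⊕ C_{i−1}, with C_{−1} = IV.
Only C[2] changed, to 84. In CBC, a change in C_i garbles P_i and flips the same bit in P_{i+1}. Decrypting the received ciphertext:
P[0]: D(K, 13) = ED; ED ⊕ 16 = FB.
P[1]: D(K, 2F) = 09; 09 ⊕ 13 = 1A.
P[2]: D(K, 84) = 5E; 5E ⊕ 2F = 71.
P[3]: D(K, BD) = 97; 97 ⊕ 84 = 13.
P[4]: D(K, C5) = 9F; 9F ⊕ BD = 22.
Blocks that differ from the original plaintext: P[2], P[3].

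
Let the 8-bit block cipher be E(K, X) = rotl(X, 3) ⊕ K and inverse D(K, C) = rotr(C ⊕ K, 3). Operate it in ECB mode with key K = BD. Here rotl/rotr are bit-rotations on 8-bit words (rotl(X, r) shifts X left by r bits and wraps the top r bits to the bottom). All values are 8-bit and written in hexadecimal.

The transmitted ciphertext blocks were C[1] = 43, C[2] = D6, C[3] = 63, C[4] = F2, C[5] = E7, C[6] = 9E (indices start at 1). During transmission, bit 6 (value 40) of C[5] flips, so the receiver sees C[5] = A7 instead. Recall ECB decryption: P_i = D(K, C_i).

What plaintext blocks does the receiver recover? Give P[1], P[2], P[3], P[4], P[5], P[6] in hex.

Only C[5] changed, to A7. In ECB, a change in C_i affects only P_i. Decrypting the received ciphertext:
P[1]: D(K, 43) = DF.
P[2]: D(K, D6) = 6D.
P[3]: D(K, 63) = DB.
P[4]: D(K, F2) = E9.
P[5]: D(K, A7) = 43.
P[6]: D(K, 9E) = 64.
Blocks that differ from the original plaintext: P[5].

P[1] = DF, P[2] = 6D, P[3] = DB, P[4] = E9, P[5] = 43, P[6] = 64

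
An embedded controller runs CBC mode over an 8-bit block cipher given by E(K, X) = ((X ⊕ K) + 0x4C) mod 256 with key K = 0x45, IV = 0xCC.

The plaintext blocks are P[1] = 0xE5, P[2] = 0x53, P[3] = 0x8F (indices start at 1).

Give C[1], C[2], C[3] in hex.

C[1] = 0xB8, C[2] = 0xFA, C[3] = 0x7C

CBC encryption: C_i = E(K, P_i ⊕ C_{i−1}), with C_{0} = IV.
C[1]: P[1] ⊕ 0xCC = 0x29; E(K, 0x29) = 0xB8.
C[2]: P[2] ⊕ 0xB8 = 0xEB; E(K, 0xEB) = 0xFA.
C[3]: P[3] ⊕ 0xFA = 0x75; E(K, 0x75) = 0x7C.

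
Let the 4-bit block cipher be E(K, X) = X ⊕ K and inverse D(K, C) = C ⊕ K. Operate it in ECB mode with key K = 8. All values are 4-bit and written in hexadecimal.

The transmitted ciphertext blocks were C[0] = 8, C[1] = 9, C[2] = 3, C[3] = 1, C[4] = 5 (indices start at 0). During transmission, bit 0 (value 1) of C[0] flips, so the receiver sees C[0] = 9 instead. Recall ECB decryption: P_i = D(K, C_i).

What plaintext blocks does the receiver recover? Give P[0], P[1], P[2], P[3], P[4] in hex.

Only C[0] changed, to 9. In ECB, a change in C_i affects only P_i. Decrypting the received ciphertext:
P[0]: D(K, 9) = 1.
P[1]: D(K, 9) = 1.
P[2]: D(K, 3) = B.
P[3]: D(K, 1) = 9.
P[4]: D(K, 5) = D.
Blocks that differ from the original plaintext: P[0].

P[0] = 1, P[1] = 1, P[2] = B, P[3] = 9, P[4] = D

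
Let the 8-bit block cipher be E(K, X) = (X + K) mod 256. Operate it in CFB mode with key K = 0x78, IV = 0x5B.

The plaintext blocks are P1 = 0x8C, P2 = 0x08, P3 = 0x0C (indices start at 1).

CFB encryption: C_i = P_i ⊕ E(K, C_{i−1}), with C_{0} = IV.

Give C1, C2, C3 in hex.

C1 = 0x5F, C2 = 0xDF, C3 = 0x5B

C1: E(K, 0x5B) = 0xD3; 0x8C ⊕ 0xD3 = 0x5F.
C2: E(K, 0x5F) = 0xD7; 0x08 ⊕ 0xD7 = 0xDF.
C3: E(K, 0xDF) = 0x57; 0x0C ⊕ 0x57 = 0x5B.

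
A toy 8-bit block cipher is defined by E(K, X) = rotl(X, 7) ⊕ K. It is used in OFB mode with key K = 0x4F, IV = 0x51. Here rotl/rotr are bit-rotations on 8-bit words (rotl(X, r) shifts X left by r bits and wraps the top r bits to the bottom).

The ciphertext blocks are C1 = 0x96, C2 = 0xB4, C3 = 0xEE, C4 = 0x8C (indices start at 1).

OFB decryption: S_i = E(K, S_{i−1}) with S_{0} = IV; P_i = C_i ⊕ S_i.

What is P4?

P4 = 0x4B

P1: S = E(K, 0x51) = 0xE7; 0x96 ⊕ 0xE7 = 0x71.
P2: S = E(K, 0xE7) = 0xBC; 0xB4 ⊕ 0xBC = 0x08.
P3: S = E(K, 0xBC) = 0x11; 0xEE ⊕ 0x11 = 0xFF.
P4: S = E(K, 0x11) = 0xC7; 0x8C ⊕ 0xC7 = 0x4B.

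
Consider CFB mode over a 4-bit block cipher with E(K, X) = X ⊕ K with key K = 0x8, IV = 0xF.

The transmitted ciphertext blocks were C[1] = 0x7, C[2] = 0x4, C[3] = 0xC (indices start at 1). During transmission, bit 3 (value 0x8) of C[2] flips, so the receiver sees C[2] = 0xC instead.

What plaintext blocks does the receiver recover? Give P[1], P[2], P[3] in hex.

P[1] = 0x0, P[2] = 0x3, P[3] = 0x8

CFB decryption: P_i = C_i ⊕ E(K, C_{i−1}), with C_{0} = IV.
Only C[2] changed, to 0xC. In CFB, a change in C_i flips the same bit in P_i and garbles P_{i+1}. Decrypting the received ciphertext:
P[1]: E(K, 0xF) = 0x7; 0x7 ⊕ 0x7 = 0x0.
P[2]: E(K, 0x7) = 0xF; 0xC ⊕ 0xF = 0x3.
P[3]: E(K, 0xC) = 0x4; 0xC ⊕ 0x4 = 0x8.
Blocks that differ from the original plaintext: P[2], P[3].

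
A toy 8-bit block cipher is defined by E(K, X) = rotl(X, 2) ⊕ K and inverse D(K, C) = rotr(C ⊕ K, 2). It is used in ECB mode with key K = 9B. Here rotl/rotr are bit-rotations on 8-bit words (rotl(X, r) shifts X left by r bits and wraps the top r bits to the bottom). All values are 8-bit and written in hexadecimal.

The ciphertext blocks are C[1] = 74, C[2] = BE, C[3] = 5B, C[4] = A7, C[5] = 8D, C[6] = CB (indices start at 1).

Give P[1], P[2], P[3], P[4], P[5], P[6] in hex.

P[1] = FB, P[2] = 49, P[3] = 30, P[4] = 0F, P[5] = 85, P[6] = 14

ECB decryption: P_i = D(K, C_i).
P[1]: D(K, 74) = FB.
P[2]: D(K, BE) = 49.
P[3]: D(K, 5B) = 30.
P[4]: D(K, A7) = 0F.
P[5]: D(K, 8D) = 85.
P[6]: D(K, CB) = 14.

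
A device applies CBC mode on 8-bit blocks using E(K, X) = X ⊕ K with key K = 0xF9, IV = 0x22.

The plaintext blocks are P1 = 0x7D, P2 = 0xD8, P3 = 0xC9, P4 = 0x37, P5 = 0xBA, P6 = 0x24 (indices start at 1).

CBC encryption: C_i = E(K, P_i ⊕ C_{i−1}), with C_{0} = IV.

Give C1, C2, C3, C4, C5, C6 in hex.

C1 = 0xA6, C2 = 0x87, C3 = 0xB7, C4 = 0x79, C5 = 0x3A, C6 = 0xE7

C1: P1 ⊕ 0x22 = 0x5F; E(K, 0x5F) = 0xA6.
C2: P2 ⊕ 0xA6 = 0x7E; E(K, 0x7E) = 0x87.
C3: P3 ⊕ 0x87 = 0x4E; E(K, 0x4E) = 0xB7.
C4: P4 ⊕ 0xB7 = 0x80; E(K, 0x80) = 0x79.
C5: P5 ⊕ 0x79 = 0xC3; E(K, 0xC3) = 0x3A.
C6: P6 ⊕ 0x3A = 0x1E; E(K, 0x1E) = 0xE7.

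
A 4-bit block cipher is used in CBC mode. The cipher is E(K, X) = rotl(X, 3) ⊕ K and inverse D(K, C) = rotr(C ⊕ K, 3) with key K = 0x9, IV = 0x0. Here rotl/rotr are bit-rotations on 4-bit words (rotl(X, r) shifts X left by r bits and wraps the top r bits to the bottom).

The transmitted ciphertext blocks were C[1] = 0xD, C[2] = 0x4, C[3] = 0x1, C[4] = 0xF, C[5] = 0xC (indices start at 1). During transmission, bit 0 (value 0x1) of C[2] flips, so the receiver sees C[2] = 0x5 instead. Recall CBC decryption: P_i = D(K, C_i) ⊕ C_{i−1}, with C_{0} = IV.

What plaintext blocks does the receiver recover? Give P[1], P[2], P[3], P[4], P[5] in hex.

Only C[2] changed, to 0x5. In CBC, a change in C_i garbles P_i and flips the same bit in P_{i+1}. Decrypting the received ciphertext:
P[1]: D(K, 0xD) = 0x8; 0x8 ⊕ 0x0 = 0x8.
P[2]: D(K, 0x5) = 0x9; 0x9 ⊕ 0xD = 0x4.
P[3]: D(K, 0x1) = 0x1; 0x1 ⊕ 0x5 = 0x4.
P[4]: D(K, 0xF) = 0xC; 0xC ⊕ 0x1 = 0xD.
P[5]: D(K, 0xC) = 0xA; 0xA ⊕ 0xF = 0x5.
Blocks that differ from the original plaintext: P[2], P[3].

P[1] = 0x8, P[2] = 0x4, P[3] = 0x4, P[4] = 0xD, P[5] = 0x5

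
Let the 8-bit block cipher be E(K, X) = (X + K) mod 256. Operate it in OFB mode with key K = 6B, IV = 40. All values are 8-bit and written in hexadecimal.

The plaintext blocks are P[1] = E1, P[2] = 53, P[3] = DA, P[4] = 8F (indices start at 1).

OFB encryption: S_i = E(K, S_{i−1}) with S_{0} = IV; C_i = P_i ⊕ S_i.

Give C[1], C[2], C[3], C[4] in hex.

C[1]: S = E(K, 40) = AB; E1 ⊕ AB = 4A.
C[2]: S = E(K, AB) = 16; 53 ⊕ 16 = 45.
C[3]: S = E(K, 16) = 81; DA ⊕ 81 = 5B.
C[4]: S = E(K, 81) = EC; 8F ⊕ EC = 63.

C[1] = 4A, C[2] = 45, C[3] = 5B, C[4] = 63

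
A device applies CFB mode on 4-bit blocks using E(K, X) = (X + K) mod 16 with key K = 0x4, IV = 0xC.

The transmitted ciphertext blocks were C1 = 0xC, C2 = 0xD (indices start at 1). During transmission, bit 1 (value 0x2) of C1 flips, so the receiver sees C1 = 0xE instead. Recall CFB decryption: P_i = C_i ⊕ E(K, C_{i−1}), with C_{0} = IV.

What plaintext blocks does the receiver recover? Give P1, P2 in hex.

Only C1 changed, to 0xE. In CFB, a change in C_i flips the same bit in P_i and garbles P_{i+1}. Decrypting the received ciphertext:
P1: E(K, 0xC) = 0x0; 0xE ⊕ 0x0 = 0xE.
P2: E(K, 0xE) = 0x2; 0xD ⊕ 0x2 = 0xF.
Blocks that differ from the original plaintext: P1, P2.

P1 = 0xE, P2 = 0xF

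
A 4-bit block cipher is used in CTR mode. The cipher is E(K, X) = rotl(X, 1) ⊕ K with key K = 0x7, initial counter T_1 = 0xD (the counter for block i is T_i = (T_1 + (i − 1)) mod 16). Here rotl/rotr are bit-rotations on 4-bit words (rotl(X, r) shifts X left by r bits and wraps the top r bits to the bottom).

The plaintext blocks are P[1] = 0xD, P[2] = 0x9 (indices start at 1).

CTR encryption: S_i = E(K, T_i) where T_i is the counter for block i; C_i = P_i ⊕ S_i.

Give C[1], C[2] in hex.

C[1] = 0x1, C[2] = 0x3

C[1]: T = 0xD, S = E(K, T) = 0xC; 0xD ⊕ 0xC = 0x1.
C[2]: T = 0xE, S = E(K, T) = 0xA; 0x9 ⊕ 0xA = 0x3.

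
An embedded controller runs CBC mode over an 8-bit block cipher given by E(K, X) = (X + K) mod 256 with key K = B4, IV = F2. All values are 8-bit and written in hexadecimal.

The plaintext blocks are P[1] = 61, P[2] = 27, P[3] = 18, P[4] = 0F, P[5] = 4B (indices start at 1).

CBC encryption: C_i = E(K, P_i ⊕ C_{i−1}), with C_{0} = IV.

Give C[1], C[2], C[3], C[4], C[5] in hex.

C[1]: P[1] ⊕ F2 = 93; E(K, 93) = 47.
C[2]: P[2] ⊕ 47 = 60; E(K, 60) = 14.
C[3]: P[3] ⊕ 14 = 0C; E(K, 0C) = C0.
C[4]: P[4] ⊕ C0 = CF; E(K, CF) = 83.
C[5]: P[5] ⊕ 83 = C8; E(K, C8) = 7C.

C[1] = 47, C[2] = 14, C[3] = C0, C[4] = 83, C[5] = 7C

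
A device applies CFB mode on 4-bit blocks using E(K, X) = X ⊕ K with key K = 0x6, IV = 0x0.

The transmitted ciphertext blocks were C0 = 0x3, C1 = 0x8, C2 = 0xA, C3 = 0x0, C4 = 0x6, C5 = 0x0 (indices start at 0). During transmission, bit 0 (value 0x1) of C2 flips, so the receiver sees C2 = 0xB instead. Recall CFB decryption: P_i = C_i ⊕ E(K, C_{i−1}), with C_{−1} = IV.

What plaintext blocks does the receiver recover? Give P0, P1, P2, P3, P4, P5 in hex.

P0 = 0x5, P1 = 0xD, P2 = 0x5, P3 = 0xD, P4 = 0x0, P5 = 0x0

Only C2 changed, to 0xB. In CFB, a change in C_i flips the same bit in P_i and garbles P_{i+1}. Decrypting the received ciphertext:
P0: E(K, 0x0) = 0x6; 0x3 ⊕ 0x6 = 0x5.
P1: E(K, 0x3) = 0x5; 0x8 ⊕ 0x5 = 0xD.
P2: E(K, 0x8) = 0xE; 0xB ⊕ 0xE = 0x5.
P3: E(K, 0xB) = 0xD; 0x0 ⊕ 0xD = 0xD.
P4: E(K, 0x0) = 0x6; 0x6 ⊕ 0x6 = 0x0.
P5: E(K, 0x6) = 0x0; 0x0 ⊕ 0x0 = 0x0.
Blocks that differ from the original plaintext: P2, P3.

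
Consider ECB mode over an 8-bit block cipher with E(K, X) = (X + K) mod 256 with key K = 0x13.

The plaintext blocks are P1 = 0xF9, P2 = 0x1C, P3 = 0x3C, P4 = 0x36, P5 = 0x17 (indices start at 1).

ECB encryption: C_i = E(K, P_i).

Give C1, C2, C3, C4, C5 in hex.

C1 = 0x0C, C2 = 0x2F, C3 = 0x4F, C4 = 0x49, C5 = 0x2A

C1: E(K, 0xF9) = 0x0C.
C2: E(K, 0x1C) = 0x2F.
C3: E(K, 0x3C) = 0x4F.
C4: E(K, 0x36) = 0x49.
C5: E(K, 0x17) = 0x2A.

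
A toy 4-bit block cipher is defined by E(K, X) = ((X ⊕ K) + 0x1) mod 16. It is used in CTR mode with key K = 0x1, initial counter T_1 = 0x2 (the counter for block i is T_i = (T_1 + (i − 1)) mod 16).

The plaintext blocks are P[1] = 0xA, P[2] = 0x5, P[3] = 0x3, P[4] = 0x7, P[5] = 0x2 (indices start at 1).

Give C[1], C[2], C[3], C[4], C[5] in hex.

CTR encryption: S_i = E(K, T_i) where T_i is the counter for block i; C_i = P_i ⊕ S_i.
C[1]: T = 0x2, S = E(K, T) = 0x4; 0xA ⊕ 0x4 = 0xE.
C[2]: T = 0x3, S = E(K, T) = 0x3; 0x5 ⊕ 0x3 = 0x6.
C[3]: T = 0x4, S = E(K, T) = 0x6; 0x3 ⊕ 0x6 = 0x5.
C[4]: T = 0x5, S = E(K, T) = 0x5; 0x7 ⊕ 0x5 = 0x2.
C[5]: T = 0x6, S = E(K, T) = 0x8; 0x2 ⊕ 0x8 = 0xA.

C[1] = 0xE, C[2] = 0x6, C[3] = 0x5, C[4] = 0x2, C[5] = 0xA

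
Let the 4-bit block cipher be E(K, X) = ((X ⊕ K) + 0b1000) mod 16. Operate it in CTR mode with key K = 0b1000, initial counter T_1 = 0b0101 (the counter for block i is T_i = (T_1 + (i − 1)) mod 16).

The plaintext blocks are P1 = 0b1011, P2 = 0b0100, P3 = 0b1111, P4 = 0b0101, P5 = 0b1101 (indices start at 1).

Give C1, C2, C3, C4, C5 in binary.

CTR encryption: S_i = E(K, T_i) where T_i is the counter for block i; C_i = P_i ⊕ S_i.
C1: T = 0b0101, S = E(K, T) = 0b0101; 0b1011 ⊕ 0b0101 = 0b1110.
C2: T = 0b0110, S = E(K, T) = 0b0110; 0b0100 ⊕ 0b0110 = 0b0010.
C3: T = 0b0111, S = E(K, T) = 0b0111; 0b1111 ⊕ 0b0111 = 0b1000.
C4: T = 0b1000, S = E(K, T) = 0b1000; 0b0101 ⊕ 0b1000 = 0b1101.
C5: T = 0b1001, S = E(K, T) = 0b1001; 0b1101 ⊕ 0b1001 = 0b0100.

C1 = 0b1110, C2 = 0b0010, C3 = 0b1000, C4 = 0b1101, C5 = 0b0100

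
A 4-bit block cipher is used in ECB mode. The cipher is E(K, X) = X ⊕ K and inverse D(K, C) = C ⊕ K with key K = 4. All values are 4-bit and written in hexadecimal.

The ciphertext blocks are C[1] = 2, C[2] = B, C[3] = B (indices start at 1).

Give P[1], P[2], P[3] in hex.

P[1] = 6, P[2] = F, P[3] = F

ECB decryption: P_i = D(K, C_i).
P[1]: D(K, 2) = 6.
P[2]: D(K, B) = F.
P[3]: D(K, B) = F.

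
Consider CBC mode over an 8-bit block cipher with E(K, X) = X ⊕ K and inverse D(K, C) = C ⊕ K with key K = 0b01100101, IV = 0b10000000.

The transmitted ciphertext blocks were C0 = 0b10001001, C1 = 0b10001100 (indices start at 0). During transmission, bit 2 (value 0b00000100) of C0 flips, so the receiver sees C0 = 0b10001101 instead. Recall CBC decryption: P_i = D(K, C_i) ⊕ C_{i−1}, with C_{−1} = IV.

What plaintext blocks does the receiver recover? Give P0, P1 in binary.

Only C0 changed, to 0b10001101. In CBC, a change in C_i garbles P_i and flips the same bit in P_{i+1}. Decrypting the received ciphertext:
P0: D(K, 0b10001101) = 0b11101000; 0b11101000 ⊕ 0b10000000 = 0b01101000.
P1: D(K, 0b10001100) = 0b11101001; 0b11101001 ⊕ 0b10001101 = 0b01100100.
Blocks that differ from the original plaintext: P0, P1.

P0 = 0b01101000, P1 = 0b01100100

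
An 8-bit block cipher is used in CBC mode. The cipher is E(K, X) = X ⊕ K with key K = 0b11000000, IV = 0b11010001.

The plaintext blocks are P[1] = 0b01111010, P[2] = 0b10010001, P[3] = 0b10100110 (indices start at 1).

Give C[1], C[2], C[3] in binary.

C[1] = 0b01101011, C[2] = 0b00111010, C[3] = 0b01011100

CBC encryption: C_i = E(K, P_i ⊕ C_{i−1}), with C_{0} = IV.
C[1]: P[1] ⊕ 0b11010001 = 0b10101011; E(K, 0b10101011) = 0b01101011.
C[2]: P[2] ⊕ 0b01101011 = 0b11111010; E(K, 0b11111010) = 0b00111010.
C[3]: P[3] ⊕ 0b00111010 = 0b10011100; E(K, 0b10011100) = 0b01011100.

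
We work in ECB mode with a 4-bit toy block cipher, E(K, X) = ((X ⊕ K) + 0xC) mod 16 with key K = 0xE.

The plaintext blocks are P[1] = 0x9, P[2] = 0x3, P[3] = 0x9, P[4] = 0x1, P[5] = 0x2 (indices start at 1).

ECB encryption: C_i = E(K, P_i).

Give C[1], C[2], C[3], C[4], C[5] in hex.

C[1]: E(K, 0x9) = 0x3.
C[2]: E(K, 0x3) = 0x9.
C[3]: E(K, 0x9) = 0x3.
C[4]: E(K, 0x1) = 0xB.
C[5]: E(K, 0x2) = 0x8.

C[1] = 0x3, C[2] = 0x9, C[3] = 0x3, C[4] = 0xB, C[5] = 0x8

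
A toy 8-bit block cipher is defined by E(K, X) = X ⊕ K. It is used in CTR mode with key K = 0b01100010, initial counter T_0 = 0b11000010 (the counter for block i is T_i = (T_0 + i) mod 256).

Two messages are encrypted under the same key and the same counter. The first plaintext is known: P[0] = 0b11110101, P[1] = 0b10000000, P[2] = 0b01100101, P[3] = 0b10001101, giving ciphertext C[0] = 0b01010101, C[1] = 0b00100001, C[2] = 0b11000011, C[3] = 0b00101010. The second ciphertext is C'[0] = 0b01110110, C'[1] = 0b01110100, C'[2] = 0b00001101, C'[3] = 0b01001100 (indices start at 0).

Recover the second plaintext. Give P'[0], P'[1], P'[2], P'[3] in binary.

In CTR with a reused counter, both messages share the same keystream S_i, so C_i ⊕ C'_i = P_i ⊕ P'_i and thus P'_i = P_i ⊕ C_i ⊕ C'_i.
P'[0]: 0b11110101 ⊕ 0b01010101 ⊕ 0b01110110 = 0b11010110.
P'[1]: 0b10000000 ⊕ 0b00100001 ⊕ 0b01110100 = 0b11010101.
P'[2]: 0b01100101 ⊕ 0b11000011 ⊕ 0b00001101 = 0b10101011.
P'[3]: 0b10001101 ⊕ 0b00101010 ⊕ 0b01001100 = 0b11101011.

P'[0] = 0b11010110, P'[1] = 0b11010101, P'[2] = 0b10101011, P'[3] = 0b11101011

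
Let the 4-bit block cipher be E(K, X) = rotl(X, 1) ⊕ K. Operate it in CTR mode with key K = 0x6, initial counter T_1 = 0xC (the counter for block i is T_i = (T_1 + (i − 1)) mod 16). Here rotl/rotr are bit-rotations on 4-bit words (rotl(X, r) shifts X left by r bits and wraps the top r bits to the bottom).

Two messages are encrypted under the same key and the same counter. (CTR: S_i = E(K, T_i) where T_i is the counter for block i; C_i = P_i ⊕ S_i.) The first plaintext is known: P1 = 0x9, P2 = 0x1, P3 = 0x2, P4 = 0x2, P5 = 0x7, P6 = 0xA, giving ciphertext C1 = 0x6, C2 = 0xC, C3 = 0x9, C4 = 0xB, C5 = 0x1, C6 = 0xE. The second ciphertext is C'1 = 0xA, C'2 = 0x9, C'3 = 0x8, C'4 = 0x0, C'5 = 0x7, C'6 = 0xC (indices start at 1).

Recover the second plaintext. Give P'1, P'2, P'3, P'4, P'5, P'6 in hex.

In CTR with a reused counter, both messages share the same keystream S_i, so C_i ⊕ C'_i = P_i ⊕ P'_i and thus P'_i = P_i ⊕ C_i ⊕ C'_i.
P'1: 0x9 ⊕ 0x6 ⊕ 0xA = 0x5.
P'2: 0x1 ⊕ 0xC ⊕ 0x9 = 0x4.
P'3: 0x2 ⊕ 0x9 ⊕ 0x8 = 0x3.
P'4: 0x2 ⊕ 0xB ⊕ 0x0 = 0x9.
P'5: 0x7 ⊕ 0x1 ⊕ 0x7 = 0x1.
P'6: 0xA ⊕ 0xE ⊕ 0xC = 0x8.

P'1 = 0x5, P'2 = 0x4, P'3 = 0x3, P'4 = 0x9, P'5 = 0x1, P'6 = 0x8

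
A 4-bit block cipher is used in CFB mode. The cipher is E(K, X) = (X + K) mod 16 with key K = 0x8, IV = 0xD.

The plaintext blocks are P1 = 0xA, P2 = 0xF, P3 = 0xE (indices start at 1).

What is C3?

C3 = 0xE

CFB encryption: C_i = P_i ⊕ E(K, C_{i−1}), with C_{0} = IV.
C1: E(K, 0xD) = 0x5; 0xA ⊕ 0x5 = 0xF.
C2: E(K, 0xF) = 0x7; 0xF ⊕ 0x7 = 0x8.
C3: E(K, 0x8) = 0x0; 0xE ⊕ 0x0 = 0xE.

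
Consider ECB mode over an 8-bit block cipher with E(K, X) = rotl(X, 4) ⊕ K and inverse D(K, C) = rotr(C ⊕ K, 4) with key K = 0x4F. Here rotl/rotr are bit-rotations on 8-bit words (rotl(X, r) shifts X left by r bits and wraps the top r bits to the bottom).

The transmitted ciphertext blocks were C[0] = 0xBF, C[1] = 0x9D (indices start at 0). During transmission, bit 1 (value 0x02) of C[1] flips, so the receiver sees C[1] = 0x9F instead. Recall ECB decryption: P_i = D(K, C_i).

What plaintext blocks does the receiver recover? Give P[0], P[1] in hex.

P[0] = 0x0F, P[1] = 0x0D

Only C[1] changed, to 0x9F. In ECB, a change in C_i affects only P_i. Decrypting the received ciphertext:
P[0]: D(K, 0xBF) = 0x0F.
P[1]: D(K, 0x9F) = 0x0D.
Blocks that differ from the original plaintext: P[1].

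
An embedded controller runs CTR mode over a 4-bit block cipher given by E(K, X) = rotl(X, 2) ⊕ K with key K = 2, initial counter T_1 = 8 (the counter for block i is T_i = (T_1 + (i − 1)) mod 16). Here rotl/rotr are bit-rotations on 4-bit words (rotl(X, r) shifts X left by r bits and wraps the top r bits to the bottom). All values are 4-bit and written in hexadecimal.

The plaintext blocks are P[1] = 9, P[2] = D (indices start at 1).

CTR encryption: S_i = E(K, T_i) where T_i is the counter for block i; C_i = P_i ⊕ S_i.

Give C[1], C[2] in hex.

C[1]: T = 8, S = E(K, T) = 0; 9 ⊕ 0 = 9.
C[2]: T = 9, S = E(K, T) = 4; D ⊕ 4 = 9.

C[1] = 9, C[2] = 9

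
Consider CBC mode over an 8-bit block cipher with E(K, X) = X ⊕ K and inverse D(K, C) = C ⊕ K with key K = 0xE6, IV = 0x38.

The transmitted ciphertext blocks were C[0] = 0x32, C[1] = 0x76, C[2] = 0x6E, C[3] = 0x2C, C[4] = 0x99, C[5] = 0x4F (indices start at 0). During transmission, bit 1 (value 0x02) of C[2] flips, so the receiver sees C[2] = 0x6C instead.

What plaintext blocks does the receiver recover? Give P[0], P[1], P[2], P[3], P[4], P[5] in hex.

CBC decryption: P_i = D(K, C_i) ⊕ C_{i−1}, with C_{−1} = IV.
Only C[2] changed, to 0x6C. In CBC, a change in C_i garbles P_i and flips the same bit in P_{i+1}. Decrypting the received ciphertext:
P[0]: D(K, 0x32) = 0xD4; 0xD4 ⊕ 0x38 = 0xEC.
P[1]: D(K, 0x76) = 0x90; 0x90 ⊕ 0x32 = 0xA2.
P[2]: D(K, 0x6C) = 0x8A; 0x8A ⊕ 0x76 = 0xFC.
P[3]: D(K, 0x2C) = 0xCA; 0xCA ⊕ 0x6C = 0xA6.
P[4]: D(K, 0x99) = 0x7F; 0x7F ⊕ 0x2C = 0x53.
P[5]: D(K, 0x4F) = 0xA9; 0xA9 ⊕ 0x99 = 0x30.
Blocks that differ from the original plaintext: P[2], P[3].

P[0] = 0xEC, P[1] = 0xA2, P[2] = 0xFC, P[3] = 0xA6, P[4] = 0x53, P[5] = 0x30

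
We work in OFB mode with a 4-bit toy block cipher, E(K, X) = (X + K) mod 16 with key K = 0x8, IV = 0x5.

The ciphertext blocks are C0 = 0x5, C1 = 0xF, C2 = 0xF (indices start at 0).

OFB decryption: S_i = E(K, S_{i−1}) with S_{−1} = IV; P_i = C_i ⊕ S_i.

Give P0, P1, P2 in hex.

P0: S = E(K, 0x5) = 0xD; 0x5 ⊕ 0xD = 0x8.
P1: S = E(K, 0xD) = 0x5; 0xF ⊕ 0x5 = 0xA.
P2: S = E(K, 0x5) = 0xD; 0xF ⊕ 0xD = 0x2.

P0 = 0x8, P1 = 0xA, P2 = 0x2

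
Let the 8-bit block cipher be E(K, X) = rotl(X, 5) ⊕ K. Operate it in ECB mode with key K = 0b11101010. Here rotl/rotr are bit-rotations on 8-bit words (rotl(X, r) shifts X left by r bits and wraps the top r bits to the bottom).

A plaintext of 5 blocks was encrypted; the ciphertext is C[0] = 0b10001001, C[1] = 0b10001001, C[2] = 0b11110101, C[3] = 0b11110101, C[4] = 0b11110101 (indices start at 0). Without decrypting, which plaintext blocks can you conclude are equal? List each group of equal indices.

P[0] = P[1]; P[2] = P[3] = P[4]

ECB encrypts each block independently with the same key, so equal ciphertext blocks imply equal plaintext blocks.
C[0] = C[1] = 0b10001001, so P[0] = P[1].
C[2] = C[3] = C[4] = 0b11110101, so P[2] = P[3] = P[4].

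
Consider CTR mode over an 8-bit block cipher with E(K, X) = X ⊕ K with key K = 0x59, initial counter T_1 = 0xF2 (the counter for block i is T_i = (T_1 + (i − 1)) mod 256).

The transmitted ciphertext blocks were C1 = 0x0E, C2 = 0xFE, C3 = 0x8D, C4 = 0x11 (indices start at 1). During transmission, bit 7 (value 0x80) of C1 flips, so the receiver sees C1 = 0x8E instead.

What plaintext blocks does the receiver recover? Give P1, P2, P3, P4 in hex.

P1 = 0x25, P2 = 0x54, P3 = 0x20, P4 = 0xBD

CTR decryption: S_i = E(K, T_i) where T_i is the counter for block i; P_i = C_i ⊕ S_i.
Only C1 changed, to 0x8E. In CTR, a change in C_i flips the same bit in P_i only; the keystream is unaffected. Decrypting the received ciphertext:
P1: T = 0xF2, S = E(K, T) = 0xAB; 0x8E ⊕ 0xAB = 0x25.
P2: T = 0xF3, S = E(K, T) = 0xAA; 0xFE ⊕ 0xAA = 0x54.
P3: T = 0xF4, S = E(K, T) = 0xAD; 0x8D ⊕ 0xAD = 0x20.
P4: T = 0xF5, S = E(K, T) = 0xAC; 0x11 ⊕ 0xAC = 0xBD.
Blocks that differ from the original plaintext: P1.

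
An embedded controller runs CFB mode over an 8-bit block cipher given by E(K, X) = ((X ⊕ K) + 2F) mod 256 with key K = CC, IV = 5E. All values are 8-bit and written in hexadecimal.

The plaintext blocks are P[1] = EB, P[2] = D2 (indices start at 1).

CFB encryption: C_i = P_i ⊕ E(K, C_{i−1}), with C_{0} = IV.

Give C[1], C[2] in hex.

C[1]: E(K, 5E) = C1; EB ⊕ C1 = 2A.
C[2]: E(K, 2A) = 15; D2 ⊕ 15 = C7.

C[1] = 2A, C[2] = C7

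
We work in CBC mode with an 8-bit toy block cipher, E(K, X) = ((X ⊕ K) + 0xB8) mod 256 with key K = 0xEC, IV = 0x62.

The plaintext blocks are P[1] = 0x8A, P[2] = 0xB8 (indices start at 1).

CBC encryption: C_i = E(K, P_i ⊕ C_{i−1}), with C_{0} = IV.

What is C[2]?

C[1]: P[1] ⊕ 0x62 = 0xE8; E(K, 0xE8) = 0xBC.
C[2]: P[2] ⊕ 0xBC = 0x04; E(K, 0x04) = 0xA0.

C[2] = 0xA0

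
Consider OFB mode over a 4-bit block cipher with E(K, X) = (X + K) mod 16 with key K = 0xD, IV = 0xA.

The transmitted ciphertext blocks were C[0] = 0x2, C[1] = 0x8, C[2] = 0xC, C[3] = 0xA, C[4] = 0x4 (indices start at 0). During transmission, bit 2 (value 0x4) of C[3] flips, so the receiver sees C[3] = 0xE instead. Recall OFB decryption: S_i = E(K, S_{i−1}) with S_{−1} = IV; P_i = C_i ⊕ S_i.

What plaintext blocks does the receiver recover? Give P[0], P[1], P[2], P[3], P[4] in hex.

Only C[3] changed, to 0xE. In OFB, a change in C_i flips the same bit in P_i only; the keystream is unaffected. Decrypting the received ciphertext:
P[0]: S = E(K, 0xA) = 0x7; 0x2 ⊕ 0x7 = 0x5.
P[1]: S = E(K, 0x7) = 0x4; 0x8 ⊕ 0x4 = 0xC.
P[2]: S = E(K, 0x4) = 0x1; 0xC ⊕ 0x1 = 0xD.
P[3]: S = E(K, 0x1) = 0xE; 0xE ⊕ 0xE = 0x0.
P[4]: S = E(K, 0xE) = 0xB; 0x4 ⊕ 0xB = 0xF.
Blocks that differ from the original plaintext: P[3].

P[0] = 0x5, P[1] = 0xC, P[2] = 0xD, P[3] = 0x0, P[4] = 0xF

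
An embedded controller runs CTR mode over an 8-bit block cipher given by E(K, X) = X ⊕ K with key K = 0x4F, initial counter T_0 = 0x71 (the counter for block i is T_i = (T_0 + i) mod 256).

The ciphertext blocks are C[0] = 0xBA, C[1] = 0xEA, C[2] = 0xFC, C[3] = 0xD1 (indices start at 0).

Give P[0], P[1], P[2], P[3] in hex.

CTR decryption: S_i = E(K, T_i) where T_i is the counter for block i; P_i = C_i ⊕ S_i.
P[0]: T = 0x71, S = E(K, T) = 0x3E; 0xBA ⊕ 0x3E = 0x84.
P[1]: T = 0x72, S = E(K, T) = 0x3D; 0xEA ⊕ 0x3D = 0xD7.
P[2]: T = 0x73, S = E(K, T) = 0x3C; 0xFC ⊕ 0x3C = 0xC0.
P[3]: T = 0x74, S = E(K, T) = 0x3B; 0xD1 ⊕ 0x3B = 0xEA.

P[0] = 0x84, P[1] = 0xD7, P[2] = 0xC0, P[3] = 0xEA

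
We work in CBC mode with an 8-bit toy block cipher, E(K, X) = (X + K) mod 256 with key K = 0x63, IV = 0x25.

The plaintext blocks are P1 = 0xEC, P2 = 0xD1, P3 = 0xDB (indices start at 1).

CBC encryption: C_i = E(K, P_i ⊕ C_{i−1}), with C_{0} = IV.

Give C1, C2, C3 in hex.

C1: P1 ⊕ 0x25 = 0xC9; E(K, 0xC9) = 0x2C.
C2: P2 ⊕ 0x2C = 0xFD; E(K, 0xFD) = 0x60.
C3: P3 ⊕ 0x60 = 0xBB; E(K, 0xBB) = 0x1E.

C1 = 0x2C, C2 = 0x60, C3 = 0x1E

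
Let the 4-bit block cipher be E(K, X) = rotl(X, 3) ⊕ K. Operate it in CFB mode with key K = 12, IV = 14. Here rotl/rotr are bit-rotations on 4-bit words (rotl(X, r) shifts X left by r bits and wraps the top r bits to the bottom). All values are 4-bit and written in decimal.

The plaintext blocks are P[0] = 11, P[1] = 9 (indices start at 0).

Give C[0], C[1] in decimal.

CFB encryption: C_i = P_i ⊕ E(K, C_{i−1}), with C_{−1} = IV.
C[0]: E(K, 14) = 11; 11 ⊕ 11 = 0.
C[1]: E(K, 0) = 12; 9 ⊕ 12 = 5.

C[0] = 0, C[1] = 5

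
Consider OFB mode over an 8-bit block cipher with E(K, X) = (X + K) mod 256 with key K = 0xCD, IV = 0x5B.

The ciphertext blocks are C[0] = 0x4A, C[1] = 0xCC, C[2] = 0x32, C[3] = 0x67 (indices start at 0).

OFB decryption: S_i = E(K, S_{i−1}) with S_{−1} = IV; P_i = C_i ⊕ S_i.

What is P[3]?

P[3] = 0xE8

P[0]: S = E(K, 0x5B) = 0x28; 0x4A ⊕ 0x28 = 0x62.
P[1]: S = E(K, 0x28) = 0xF5; 0xCC ⊕ 0xF5 = 0x39.
P[2]: S = E(K, 0xF5) = 0xC2; 0x32 ⊕ 0xC2 = 0xF0.
P[3]: S = E(K, 0xC2) = 0x8F; 0x67 ⊕ 0x8F = 0xE8.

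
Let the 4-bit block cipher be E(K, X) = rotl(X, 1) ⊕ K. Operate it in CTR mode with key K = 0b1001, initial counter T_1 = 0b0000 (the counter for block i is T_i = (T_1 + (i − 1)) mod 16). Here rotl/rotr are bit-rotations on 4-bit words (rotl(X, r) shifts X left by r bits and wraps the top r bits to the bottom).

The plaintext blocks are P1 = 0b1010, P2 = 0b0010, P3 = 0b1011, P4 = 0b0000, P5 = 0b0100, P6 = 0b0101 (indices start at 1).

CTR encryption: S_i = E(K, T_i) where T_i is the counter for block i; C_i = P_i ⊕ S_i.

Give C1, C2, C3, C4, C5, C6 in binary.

C1 = 0b0011, C2 = 0b1001, C3 = 0b0110, C4 = 0b1111, C5 = 0b0101, C6 = 0b0110

C1: T = 0b0000, S = E(K, T) = 0b1001; 0b1010 ⊕ 0b1001 = 0b0011.
C2: T = 0b0001, S = E(K, T) = 0b1011; 0b0010 ⊕ 0b1011 = 0b1001.
C3: T = 0b0010, S = E(K, T) = 0b1101; 0b1011 ⊕ 0b1101 = 0b0110.
C4: T = 0b0011, S = E(K, T) = 0b1111; 0b0000 ⊕ 0b1111 = 0b1111.
C5: T = 0b0100, S = E(K, T) = 0b0001; 0b0100 ⊕ 0b0001 = 0b0101.
C6: T = 0b0101, S = E(K, T) = 0b0011; 0b0101 ⊕ 0b0011 = 0b0110.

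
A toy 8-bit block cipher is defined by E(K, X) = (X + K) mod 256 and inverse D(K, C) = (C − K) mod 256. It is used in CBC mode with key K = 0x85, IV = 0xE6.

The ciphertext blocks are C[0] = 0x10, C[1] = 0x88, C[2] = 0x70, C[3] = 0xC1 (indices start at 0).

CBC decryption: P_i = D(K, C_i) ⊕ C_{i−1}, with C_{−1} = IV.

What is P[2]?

P[2] = 0x63

P[2]: D(K, 0x70) = 0xEB; 0xEB ⊕ 0x88 = 0x63.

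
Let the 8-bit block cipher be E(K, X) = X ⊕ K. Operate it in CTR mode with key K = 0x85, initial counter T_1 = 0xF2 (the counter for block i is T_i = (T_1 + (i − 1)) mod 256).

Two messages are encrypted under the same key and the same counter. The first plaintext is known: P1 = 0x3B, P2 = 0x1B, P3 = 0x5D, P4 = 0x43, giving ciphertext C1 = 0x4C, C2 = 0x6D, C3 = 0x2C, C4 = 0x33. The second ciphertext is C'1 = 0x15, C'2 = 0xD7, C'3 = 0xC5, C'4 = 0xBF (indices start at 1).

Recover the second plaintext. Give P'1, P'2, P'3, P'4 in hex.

P'1 = 0x62, P'2 = 0xA1, P'3 = 0xB4, P'4 = 0xCF

In CTR with a reused counter, both messages share the same keystream S_i, so C_i ⊕ C'_i = P_i ⊕ P'_i and thus P'_i = P_i ⊕ C_i ⊕ C'_i.
P'1: 0x3B ⊕ 0x4C ⊕ 0x15 = 0x62.
P'2: 0x1B ⊕ 0x6D ⊕ 0xD7 = 0xA1.
P'3: 0x5D ⊕ 0x2C ⊕ 0xC5 = 0xB4.
P'4: 0x43 ⊕ 0x33 ⊕ 0xBF = 0xCF.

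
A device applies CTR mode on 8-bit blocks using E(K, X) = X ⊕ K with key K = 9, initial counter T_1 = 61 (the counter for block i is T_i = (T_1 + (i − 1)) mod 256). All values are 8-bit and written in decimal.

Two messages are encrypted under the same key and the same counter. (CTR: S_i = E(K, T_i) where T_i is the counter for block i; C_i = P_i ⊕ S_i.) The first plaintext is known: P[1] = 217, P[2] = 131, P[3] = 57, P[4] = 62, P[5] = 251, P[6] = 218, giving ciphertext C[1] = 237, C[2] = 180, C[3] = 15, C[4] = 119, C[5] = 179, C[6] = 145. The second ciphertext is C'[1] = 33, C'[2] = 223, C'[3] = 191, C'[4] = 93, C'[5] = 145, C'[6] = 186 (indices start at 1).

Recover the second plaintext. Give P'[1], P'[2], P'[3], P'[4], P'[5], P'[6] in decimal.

In CTR with a reused counter, both messages share the same keystream S_i, so C_i ⊕ C'_i = P_i ⊕ P'_i and thus P'_i = P_i ⊕ C_i ⊕ C'_i.
P'[1]: 217 ⊕ 237 ⊕ 33 = 21.
P'[2]: 131 ⊕ 180 ⊕ 223 = 232.
P'[3]: 57 ⊕ 15 ⊕ 191 = 137.
P'[4]: 62 ⊕ 119 ⊕ 93 = 20.
P'[5]: 251 ⊕ 179 ⊕ 145 = 217.
P'[6]: 218 ⊕ 145 ⊕ 186 = 241.

P'[1] = 21, P'[2] = 232, P'[3] = 137, P'[4] = 20, P'[5] = 217, P'[6] = 241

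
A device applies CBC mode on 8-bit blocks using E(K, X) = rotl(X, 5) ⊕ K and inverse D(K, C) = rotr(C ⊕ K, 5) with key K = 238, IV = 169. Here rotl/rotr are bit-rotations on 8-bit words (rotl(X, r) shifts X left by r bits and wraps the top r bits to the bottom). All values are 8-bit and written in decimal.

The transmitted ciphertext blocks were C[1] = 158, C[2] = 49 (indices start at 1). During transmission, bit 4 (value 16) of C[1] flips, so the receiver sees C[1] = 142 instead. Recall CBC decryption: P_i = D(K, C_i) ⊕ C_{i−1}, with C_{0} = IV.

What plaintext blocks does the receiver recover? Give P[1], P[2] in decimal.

P[1] = 170, P[2] = 112

Only C[1] changed, to 142. In CBC, a change in C_i garbles P_i and flips the same bit in P_{i+1}. Decrypting the received ciphertext:
P[1]: D(K, 142) = 3; 3 ⊕ 169 = 170.
P[2]: D(K, 49) = 254; 254 ⊕ 142 = 112.
Blocks that differ from the original plaintext: P[1], P[2].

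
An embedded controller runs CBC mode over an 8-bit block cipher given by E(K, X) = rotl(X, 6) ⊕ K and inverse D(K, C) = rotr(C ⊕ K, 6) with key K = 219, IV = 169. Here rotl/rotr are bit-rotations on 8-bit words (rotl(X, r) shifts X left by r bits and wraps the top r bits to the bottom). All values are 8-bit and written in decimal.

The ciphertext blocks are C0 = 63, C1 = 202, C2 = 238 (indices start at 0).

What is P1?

P1 = 123

CBC decryption: P_i = D(K, C_i) ⊕ C_{i−1}, with C_{−1} = IV.
P1: D(K, 202) = 68; 68 ⊕ 63 = 123.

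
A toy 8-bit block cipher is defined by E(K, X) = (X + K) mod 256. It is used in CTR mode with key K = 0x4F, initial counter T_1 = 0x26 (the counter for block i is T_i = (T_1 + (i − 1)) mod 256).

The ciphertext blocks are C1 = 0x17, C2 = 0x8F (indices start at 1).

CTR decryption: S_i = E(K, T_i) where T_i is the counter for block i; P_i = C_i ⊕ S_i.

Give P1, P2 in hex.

P1: T = 0x26, S = E(K, T) = 0x75; 0x17 ⊕ 0x75 = 0x62.
P2: T = 0x27, S = E(K, T) = 0x76; 0x8F ⊕ 0x76 = 0xF9.

P1 = 0x62, P2 = 0xF9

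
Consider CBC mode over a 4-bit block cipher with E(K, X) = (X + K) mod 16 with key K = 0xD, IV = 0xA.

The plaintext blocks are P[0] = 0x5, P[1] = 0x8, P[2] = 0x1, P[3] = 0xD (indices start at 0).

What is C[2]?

C[2] = 0xD

CBC encryption: C_i = E(K, P_i ⊕ C_{i−1}), with C_{−1} = IV.
C[0]: P[0] ⊕ 0xA = 0xF; E(K, 0xF) = 0xC.
C[1]: P[1] ⊕ 0xC = 0x4; E(K, 0x4) = 0x1.
C[2]: P[2] ⊕ 0x1 = 0x0; E(K, 0x0) = 0xD.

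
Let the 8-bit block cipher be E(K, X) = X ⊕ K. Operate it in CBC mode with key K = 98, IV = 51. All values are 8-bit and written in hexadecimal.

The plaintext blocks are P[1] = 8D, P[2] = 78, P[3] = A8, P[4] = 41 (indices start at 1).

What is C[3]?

CBC encryption: C_i = E(K, P_i ⊕ C_{i−1}), with C_{0} = IV.
C[1]: P[1] ⊕ 51 = DC; E(K, DC) = 44.
C[2]: P[2] ⊕ 44 = 3C; E(K, 3C) = A4.
C[3]: P[3] ⊕ A4 = 0C; E(K, 0C) = 94.

C[3] = 94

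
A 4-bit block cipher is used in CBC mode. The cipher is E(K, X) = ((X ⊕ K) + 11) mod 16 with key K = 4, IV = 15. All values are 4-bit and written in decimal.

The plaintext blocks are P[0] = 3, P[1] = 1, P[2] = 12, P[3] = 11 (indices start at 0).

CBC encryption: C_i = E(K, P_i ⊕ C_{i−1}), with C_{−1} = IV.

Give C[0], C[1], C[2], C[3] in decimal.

C[0]: P[0] ⊕ 15 = 12; E(K, 12) = 3.
C[1]: P[1] ⊕ 3 = 2; E(K, 2) = 1.
C[2]: P[2] ⊕ 1 = 13; E(K, 13) = 4.
C[3]: P[3] ⊕ 4 = 15; E(K, 15) = 6.

C[0] = 3, C[1] = 1, C[2] = 4, C[3] = 6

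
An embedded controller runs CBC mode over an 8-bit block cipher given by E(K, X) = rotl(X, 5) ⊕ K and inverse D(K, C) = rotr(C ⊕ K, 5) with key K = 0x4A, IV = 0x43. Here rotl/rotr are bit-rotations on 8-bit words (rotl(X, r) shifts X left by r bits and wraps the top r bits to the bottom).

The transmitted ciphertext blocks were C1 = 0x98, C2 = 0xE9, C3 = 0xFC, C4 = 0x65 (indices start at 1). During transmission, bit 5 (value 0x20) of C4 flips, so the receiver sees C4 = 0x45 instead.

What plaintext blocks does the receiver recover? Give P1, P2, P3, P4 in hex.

P1 = 0xD5, P2 = 0x85, P3 = 0x5C, P4 = 0x84

CBC decryption: P_i = D(K, C_i) ⊕ C_{i−1}, with C_{0} = IV.
Only C4 changed, to 0x45. In CBC, a change in C_i garbles P_i and flips the same bit in P_{i+1}. Decrypting the received ciphertext:
P1: D(K, 0x98) = 0x96; 0x96 ⊕ 0x43 = 0xD5.
P2: D(K, 0xE9) = 0x1D; 0x1D ⊕ 0x98 = 0x85.
P3: D(K, 0xFC) = 0xB5; 0xB5 ⊕ 0xE9 = 0x5C.
P4: D(K, 0x45) = 0x78; 0x78 ⊕ 0xFC = 0x84.
Blocks that differ from the original plaintext: P4.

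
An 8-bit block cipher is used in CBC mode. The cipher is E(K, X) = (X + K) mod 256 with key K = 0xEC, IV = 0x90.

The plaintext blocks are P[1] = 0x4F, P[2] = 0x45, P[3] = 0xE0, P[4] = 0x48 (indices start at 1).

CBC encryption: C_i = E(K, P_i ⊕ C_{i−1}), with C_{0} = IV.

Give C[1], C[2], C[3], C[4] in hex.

C[1] = 0xCB, C[2] = 0x7A, C[3] = 0x86, C[4] = 0xBA

C[1]: P[1] ⊕ 0x90 = 0xDF; E(K, 0xDF) = 0xCB.
C[2]: P[2] ⊕ 0xCB = 0x8E; E(K, 0x8E) = 0x7A.
C[3]: P[3] ⊕ 0x7A = 0x9A; E(K, 0x9A) = 0x86.
C[4]: P[4] ⊕ 0x86 = 0xCE; E(K, 0xCE) = 0xBA.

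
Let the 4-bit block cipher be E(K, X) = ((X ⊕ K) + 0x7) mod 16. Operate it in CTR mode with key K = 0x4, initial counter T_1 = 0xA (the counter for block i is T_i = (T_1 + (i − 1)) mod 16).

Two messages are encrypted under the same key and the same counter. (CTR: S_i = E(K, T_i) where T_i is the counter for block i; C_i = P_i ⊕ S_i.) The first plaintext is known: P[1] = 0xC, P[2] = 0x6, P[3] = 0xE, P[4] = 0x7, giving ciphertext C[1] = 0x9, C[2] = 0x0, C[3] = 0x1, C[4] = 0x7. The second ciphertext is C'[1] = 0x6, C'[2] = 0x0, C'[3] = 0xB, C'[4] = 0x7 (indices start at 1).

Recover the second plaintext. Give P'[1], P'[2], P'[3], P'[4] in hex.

In CTR with a reused counter, both messages share the same keystream S_i, so C_i ⊕ C'_i = P_i ⊕ P'_i and thus P'_i = P_i ⊕ C_i ⊕ C'_i.
P'[1]: 0xC ⊕ 0x9 ⊕ 0x6 = 0x3.
P'[2]: 0x6 ⊕ 0x0 ⊕ 0x0 = 0x6.
P'[3]: 0xE ⊕ 0x1 ⊕ 0xB = 0x4.
P'[4]: 0x7 ⊕ 0x7 ⊕ 0x7 = 0x7.

P'[1] = 0x3, P'[2] = 0x6, P'[3] = 0x4, P'[4] = 0x7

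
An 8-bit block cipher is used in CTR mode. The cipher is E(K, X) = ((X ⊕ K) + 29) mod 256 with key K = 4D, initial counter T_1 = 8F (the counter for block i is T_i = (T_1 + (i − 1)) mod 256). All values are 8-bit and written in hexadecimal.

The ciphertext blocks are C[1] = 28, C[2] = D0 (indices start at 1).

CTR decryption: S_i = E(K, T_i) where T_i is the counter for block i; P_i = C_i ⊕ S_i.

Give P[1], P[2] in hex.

P[1]: T = 8F, S = E(K, T) = EB; 28 ⊕ EB = C3.
P[2]: T = 90, S = E(K, T) = 06; D0 ⊕ 06 = D6.

P[1] = C3, P[2] = D6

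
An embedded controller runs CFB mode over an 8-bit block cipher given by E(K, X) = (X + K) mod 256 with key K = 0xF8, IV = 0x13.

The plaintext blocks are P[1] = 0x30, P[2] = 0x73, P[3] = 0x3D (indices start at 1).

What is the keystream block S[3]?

CFB encryption: C_i = P_i ⊕ E(K, C_{i−1}), with C_{0} = IV.
C[1]: E(K, 0x13) = 0x0B; 0x30 ⊕ 0x0B = 0x3B.
C[2]: E(K, 0x3B) = 0x33; 0x73 ⊕ 0x33 = 0x40.
C[3]: E(K, 0x40) = 0x38; 0x3D ⊕ 0x38 = 0x05.
So S[3] = 0x38.

0x38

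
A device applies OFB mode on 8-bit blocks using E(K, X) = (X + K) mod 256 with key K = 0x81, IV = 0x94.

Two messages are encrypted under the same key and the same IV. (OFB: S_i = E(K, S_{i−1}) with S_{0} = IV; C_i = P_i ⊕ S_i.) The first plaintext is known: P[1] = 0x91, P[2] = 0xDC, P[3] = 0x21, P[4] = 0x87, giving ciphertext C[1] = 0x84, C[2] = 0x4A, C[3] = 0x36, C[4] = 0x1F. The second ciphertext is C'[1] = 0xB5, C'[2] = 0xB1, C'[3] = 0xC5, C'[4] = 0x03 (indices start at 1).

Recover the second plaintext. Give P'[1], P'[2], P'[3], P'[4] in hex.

In OFB with a reused IV, both messages share the same keystream S_i, so C_i ⊕ C'_i = P_i ⊕ P'_i and thus P'_i = P_i ⊕ C_i ⊕ C'_i.
P'[1]: 0x91 ⊕ 0x84 ⊕ 0xB5 = 0xA0.
P'[2]: 0xDC ⊕ 0x4A ⊕ 0xB1 = 0x27.
P'[3]: 0x21 ⊕ 0x36 ⊕ 0xC5 = 0xD2.
P'[4]: 0x87 ⊕ 0x1F ⊕ 0x03 = 0x9B.

P'[1] = 0xA0, P'[2] = 0x27, P'[3] = 0xD2, P'[4] = 0x9B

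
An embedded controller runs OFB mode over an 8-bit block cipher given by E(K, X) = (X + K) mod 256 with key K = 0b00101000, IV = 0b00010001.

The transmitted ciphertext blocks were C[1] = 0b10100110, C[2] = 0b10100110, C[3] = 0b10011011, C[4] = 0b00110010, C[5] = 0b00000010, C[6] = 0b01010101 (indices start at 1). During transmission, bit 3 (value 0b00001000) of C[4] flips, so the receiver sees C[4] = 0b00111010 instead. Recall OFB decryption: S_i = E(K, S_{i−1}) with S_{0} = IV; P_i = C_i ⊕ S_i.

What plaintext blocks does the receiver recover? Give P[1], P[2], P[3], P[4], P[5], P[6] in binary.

Only C[4] changed, to 0b00111010. In OFB, a change in C_i flips the same bit in P_i only; the keystream is unaffected. Decrypting the received ciphertext:
P[1]: S = E(K, 0b00010001) = 0b00111001; 0b10100110 ⊕ 0b00111001 = 0b10011111.
P[2]: S = E(K, 0b00111001) = 0b01100001; 0b10100110 ⊕ 0b01100001 = 0b11000111.
P[3]: S = E(K, 0b01100001) = 0b10001001; 0b10011011 ⊕ 0b10001001 = 0b00010010.
P[4]: S = E(K, 0b10001001) = 0b10110001; 0b00111010 ⊕ 0b10110001 = 0b10001011.
P[5]: S = E(K, 0b10110001) = 0b11011001; 0b00000010 ⊕ 0b11011001 = 0b11011011.
P[6]: S = E(K, 0b11011001) = 0b00000001; 0b01010101 ⊕ 0b00000001 = 0b01010100.
Blocks that differ from the original plaintext: P[4].

P[1] = 0b10011111, P[2] = 0b11000111, P[3] = 0b00010010, P[4] = 0b10001011, P[5] = 0b11011011, P[6] = 0b01010100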